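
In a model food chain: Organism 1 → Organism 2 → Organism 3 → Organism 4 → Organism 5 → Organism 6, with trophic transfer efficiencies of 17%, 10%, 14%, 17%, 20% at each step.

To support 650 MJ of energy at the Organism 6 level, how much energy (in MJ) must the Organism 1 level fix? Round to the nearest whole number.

Cumulative transfer efficiency: 0.17 × 0.1 × 0.14 × 0.17 × 0.2 = 0.00008092
Organism 1 energy = 650 / 0.00008092 = 8032625 MJ

8032625 MJ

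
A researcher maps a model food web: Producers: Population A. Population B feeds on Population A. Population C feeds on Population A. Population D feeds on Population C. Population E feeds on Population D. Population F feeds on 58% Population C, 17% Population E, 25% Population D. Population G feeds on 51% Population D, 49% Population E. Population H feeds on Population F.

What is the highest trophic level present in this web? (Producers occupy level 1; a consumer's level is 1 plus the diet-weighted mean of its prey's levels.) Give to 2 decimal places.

4.59

Population B: 1 + 1 = 2
Population C: 1 + 1 = 2
Population D: 1 + 2 = 3
Population E: 1 + 3 = 4
Population F: 1 + (0.58×2 + 0.17×4 + 0.25×3) = 3.59
Population G: 1 + (0.51×3 + 0.49×4) = 4.49
Population H: 1 + 3.59 = 4.59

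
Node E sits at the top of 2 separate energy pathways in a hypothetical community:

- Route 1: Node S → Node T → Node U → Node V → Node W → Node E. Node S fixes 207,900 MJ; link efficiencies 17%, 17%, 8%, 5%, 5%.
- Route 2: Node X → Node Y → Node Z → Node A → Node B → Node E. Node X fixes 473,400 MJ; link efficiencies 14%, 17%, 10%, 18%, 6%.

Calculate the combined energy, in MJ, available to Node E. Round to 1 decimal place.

Route 1: 207900 × 0.17 × 0.17 × 0.08 × 0.05 × 0.05 = 1.201662 MJ
Route 2: 473400 × 0.14 × 0.17 × 0.1 × 0.18 × 0.06 = 12.1682736 MJ
Total at Node E: 1.201662 + 12.1682736 = 13.3699356 MJ

13.4 MJ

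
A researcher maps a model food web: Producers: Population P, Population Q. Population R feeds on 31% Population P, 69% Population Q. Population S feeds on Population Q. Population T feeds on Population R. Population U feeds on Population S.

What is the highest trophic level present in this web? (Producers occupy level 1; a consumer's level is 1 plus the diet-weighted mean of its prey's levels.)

3

Population R: 1 + (0.31×1 + 0.69×1) = 2
Population S: 1 + 1 = 2
Population T: 1 + 2 = 3
Population U: 1 + 2 = 3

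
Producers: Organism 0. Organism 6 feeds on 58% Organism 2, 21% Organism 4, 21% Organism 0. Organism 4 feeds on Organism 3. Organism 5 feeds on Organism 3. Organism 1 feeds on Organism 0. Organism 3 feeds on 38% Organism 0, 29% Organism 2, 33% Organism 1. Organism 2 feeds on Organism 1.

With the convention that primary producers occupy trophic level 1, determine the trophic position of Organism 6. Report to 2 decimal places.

Organism 1: 1 + 1 = 2
Organism 2: 1 + 2 = 3
Organism 3: 1 + (0.38×1 + 0.29×3 + 0.33×2) = 2.91
Organism 4: 1 + 2.91 = 3.91
Organism 5: 1 + 2.91 = 3.91
Organism 6: 1 + (0.58×3 + 0.21×3.91 + 0.21×1) = 3.7711

3.77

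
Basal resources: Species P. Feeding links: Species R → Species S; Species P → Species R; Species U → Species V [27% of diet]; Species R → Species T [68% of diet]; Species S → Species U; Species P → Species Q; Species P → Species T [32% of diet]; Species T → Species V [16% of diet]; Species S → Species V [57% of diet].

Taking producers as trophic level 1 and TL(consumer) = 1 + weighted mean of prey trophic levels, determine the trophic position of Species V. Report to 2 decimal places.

Species Q: 1 + 1 = 2
Species R: 1 + 1 = 2
Species S: 1 + 2 = 3
Species T: 1 + (0.32×1 + 0.68×2) = 2.68
Species U: 1 + 3 = 4
Species V: 1 + (0.57×3 + 0.16×2.68 + 0.27×4) = 4.2188

4.22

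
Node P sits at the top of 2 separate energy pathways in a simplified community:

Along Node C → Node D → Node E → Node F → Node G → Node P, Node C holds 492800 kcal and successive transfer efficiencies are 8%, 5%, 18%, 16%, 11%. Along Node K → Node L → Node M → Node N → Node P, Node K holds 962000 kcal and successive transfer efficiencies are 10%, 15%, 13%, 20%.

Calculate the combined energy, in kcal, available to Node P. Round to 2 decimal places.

Via Node C: 492800 × 0.08 × 0.05 × 0.18 × 0.16 × 0.11 = 6.2447616 kcal
Via Node K: 962000 × 0.1 × 0.15 × 0.13 × 0.2 = 375.18 kcal
Total at Node P: 6.2447616 + 375.18 = 381.4247616 kcal

381.42 kcal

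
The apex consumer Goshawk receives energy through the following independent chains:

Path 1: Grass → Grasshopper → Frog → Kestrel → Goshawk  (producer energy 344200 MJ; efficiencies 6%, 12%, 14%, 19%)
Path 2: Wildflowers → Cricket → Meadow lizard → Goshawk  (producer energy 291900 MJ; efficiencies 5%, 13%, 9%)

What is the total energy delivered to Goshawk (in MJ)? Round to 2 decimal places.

Path 1: 344200 × 0.06 × 0.12 × 0.14 × 0.19 = 65.921184 MJ
Path 2: 291900 × 0.05 × 0.13 × 0.09 = 170.7615 MJ
Total at Goshawk: 65.921184 + 170.7615 = 236.682684 MJ

236.68 MJ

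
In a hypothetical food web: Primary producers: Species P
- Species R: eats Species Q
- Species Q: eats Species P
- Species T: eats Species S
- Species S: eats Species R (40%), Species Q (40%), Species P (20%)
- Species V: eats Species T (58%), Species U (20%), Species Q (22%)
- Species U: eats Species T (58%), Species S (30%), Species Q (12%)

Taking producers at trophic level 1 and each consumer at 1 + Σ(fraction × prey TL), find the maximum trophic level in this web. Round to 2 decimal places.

4.80

Species Q: 1 + 1 = 2
Species R: 1 + 2 = 3
Species S: 1 + (0.4×3 + 0.4×2 + 0.2×1) = 3.2
Species T: 1 + 3.2 = 4.2
Species U: 1 + (0.58×4.2 + 0.3×3.2 + 0.12×2) = 4.636
Species V: 1 + (0.58×4.2 + 0.2×4.636 + 0.22×2) = 4.8032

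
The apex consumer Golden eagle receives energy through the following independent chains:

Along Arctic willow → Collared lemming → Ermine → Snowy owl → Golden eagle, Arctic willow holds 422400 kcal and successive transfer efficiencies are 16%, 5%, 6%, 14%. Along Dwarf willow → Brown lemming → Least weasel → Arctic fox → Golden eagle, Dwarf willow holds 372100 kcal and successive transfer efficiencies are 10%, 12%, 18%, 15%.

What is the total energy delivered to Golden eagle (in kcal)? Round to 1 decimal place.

148.9 kcal

Via Arctic willow: 422400 × 0.16 × 0.05 × 0.06 × 0.14 = 28.38528 kcal
Via Dwarf willow: 372100 × 0.1 × 0.12 × 0.18 × 0.15 = 120.5604 kcal
Total at Golden eagle: 28.38528 + 120.5604 = 148.94568 kcal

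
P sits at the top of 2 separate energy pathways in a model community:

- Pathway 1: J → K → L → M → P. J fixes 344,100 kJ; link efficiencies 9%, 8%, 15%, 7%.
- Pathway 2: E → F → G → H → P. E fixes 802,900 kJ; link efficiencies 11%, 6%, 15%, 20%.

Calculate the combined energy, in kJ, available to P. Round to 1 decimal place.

185.0 kJ

Pathway 1: 344100 × 0.09 × 0.08 × 0.15 × 0.07 = 26.01396 kJ
Pathway 2: 802900 × 0.11 × 0.06 × 0.15 × 0.2 = 158.9742 kJ
Total at P: 26.01396 + 158.9742 = 184.98816 kJ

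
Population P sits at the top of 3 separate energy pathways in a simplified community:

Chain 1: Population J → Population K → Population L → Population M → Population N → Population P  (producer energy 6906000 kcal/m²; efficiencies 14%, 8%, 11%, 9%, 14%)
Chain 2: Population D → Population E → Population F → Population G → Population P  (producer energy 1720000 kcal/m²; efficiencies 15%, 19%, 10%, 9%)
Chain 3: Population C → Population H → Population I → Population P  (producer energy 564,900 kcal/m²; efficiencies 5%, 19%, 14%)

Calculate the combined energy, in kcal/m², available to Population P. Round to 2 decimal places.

1299.70 kcal/m²

Chain 1: 6906000 × 0.14 × 0.08 × 0.11 × 0.09 × 0.14 = 107.2032192 kcal/m²
Chain 2: 1720000 × 0.15 × 0.19 × 0.1 × 0.09 = 441.18 kcal/m²
Chain 3: 564900 × 0.05 × 0.19 × 0.14 = 751.317 kcal/m²
Total at Population P: 107.2032192 + 441.18 + 751.317 = 1299.7002192 kcal/m²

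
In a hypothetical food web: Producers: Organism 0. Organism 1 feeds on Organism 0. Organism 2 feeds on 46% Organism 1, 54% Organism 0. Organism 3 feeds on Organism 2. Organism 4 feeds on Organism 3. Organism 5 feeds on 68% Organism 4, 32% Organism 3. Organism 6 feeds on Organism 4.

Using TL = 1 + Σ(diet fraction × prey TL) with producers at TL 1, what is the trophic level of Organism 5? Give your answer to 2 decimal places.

Organism 1: 1 + 1 = 2
Organism 2: 1 + (0.46×2 + 0.54×1) = 2.46
Organism 3: 1 + 2.46 = 3.46
Organism 4: 1 + 3.46 = 4.46
Organism 5: 1 + (0.68×4.46 + 0.32×3.46) = 5.14
Organism 6: 1 + 4.46 = 5.46

5.14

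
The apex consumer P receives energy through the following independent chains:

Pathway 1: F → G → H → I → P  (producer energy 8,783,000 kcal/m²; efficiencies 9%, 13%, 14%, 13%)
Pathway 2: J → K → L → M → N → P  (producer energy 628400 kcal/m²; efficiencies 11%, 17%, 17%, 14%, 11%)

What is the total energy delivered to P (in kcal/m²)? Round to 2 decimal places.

1901.02 kcal/m²

Pathway 1: 8783000 × 0.09 × 0.13 × 0.14 × 0.13 = 1870.25202 kcal/m²
Pathway 2: 628400 × 0.11 × 0.17 × 0.17 × 0.14 × 0.11 = 30.76432744 kcal/m²
Total at P: 1870.25202 + 30.76432744 = 1901.01634744 kcal/m²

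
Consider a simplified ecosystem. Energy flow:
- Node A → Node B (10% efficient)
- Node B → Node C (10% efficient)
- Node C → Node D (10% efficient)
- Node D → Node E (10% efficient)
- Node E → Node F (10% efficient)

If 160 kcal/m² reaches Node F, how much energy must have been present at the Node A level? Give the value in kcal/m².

Cumulative transfer efficiency: 0.1 × 0.1 × 0.1 × 0.1 × 0.1 = 0.00001
Node A energy = 160 / 0.00001 = 16000000 kcal/m²

16000000 kcal/m²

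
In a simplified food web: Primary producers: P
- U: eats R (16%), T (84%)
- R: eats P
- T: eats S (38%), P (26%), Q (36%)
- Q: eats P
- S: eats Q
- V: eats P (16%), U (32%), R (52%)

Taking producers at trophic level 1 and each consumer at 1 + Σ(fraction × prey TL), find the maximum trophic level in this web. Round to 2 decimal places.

3.94

Q: 1 + 1 = 2
R: 1 + 1 = 2
S: 1 + 2 = 3
T: 1 + (0.38×3 + 0.26×1 + 0.36×2) = 3.12
U: 1 + (0.16×2 + 0.84×3.12) = 3.9408
V: 1 + (0.16×1 + 0.32×3.9408 + 0.52×2) = 3.461056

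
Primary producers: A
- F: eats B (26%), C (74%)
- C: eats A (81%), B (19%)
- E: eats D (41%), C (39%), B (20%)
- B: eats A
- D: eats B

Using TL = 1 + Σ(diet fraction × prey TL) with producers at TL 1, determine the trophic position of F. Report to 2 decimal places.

3.14

B: 1 + 1 = 2
C: 1 + (0.81×1 + 0.19×2) = 2.19
D: 1 + 2 = 3
E: 1 + (0.41×3 + 0.39×2.19 + 0.2×2) = 3.4841
F: 1 + (0.26×2 + 0.74×2.19) = 3.1406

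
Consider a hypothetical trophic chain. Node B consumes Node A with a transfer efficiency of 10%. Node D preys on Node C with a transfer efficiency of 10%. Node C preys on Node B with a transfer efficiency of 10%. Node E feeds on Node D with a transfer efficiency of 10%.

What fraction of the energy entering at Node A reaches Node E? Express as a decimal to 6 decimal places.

Product of link efficiencies: 0.1 × 0.1 × 0.1 × 0.1 = 0.0001

0.000100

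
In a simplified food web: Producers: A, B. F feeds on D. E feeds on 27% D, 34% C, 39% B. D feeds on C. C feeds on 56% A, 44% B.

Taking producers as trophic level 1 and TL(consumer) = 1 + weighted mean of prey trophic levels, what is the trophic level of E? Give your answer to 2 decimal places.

2.88

C: 1 + (0.56×1 + 0.44×1) = 2
D: 1 + 2 = 3
E: 1 + (0.27×3 + 0.34×2 + 0.39×1) = 2.88
F: 1 + 3 = 4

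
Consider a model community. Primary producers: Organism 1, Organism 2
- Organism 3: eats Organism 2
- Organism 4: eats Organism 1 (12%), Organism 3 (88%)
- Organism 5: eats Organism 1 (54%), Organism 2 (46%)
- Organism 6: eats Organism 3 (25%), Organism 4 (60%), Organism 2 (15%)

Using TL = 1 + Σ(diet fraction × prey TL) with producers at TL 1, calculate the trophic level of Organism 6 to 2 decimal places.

3.38

Organism 3: 1 + 1 = 2
Organism 4: 1 + (0.12×1 + 0.88×2) = 2.88
Organism 5: 1 + (0.54×1 + 0.46×1) = 2
Organism 6: 1 + (0.25×2 + 0.6×2.88 + 0.15×1) = 3.378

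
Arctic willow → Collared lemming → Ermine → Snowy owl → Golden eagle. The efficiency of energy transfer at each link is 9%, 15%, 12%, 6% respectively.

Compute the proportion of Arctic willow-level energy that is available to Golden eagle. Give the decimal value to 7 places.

Product of link efficiencies: 0.09 × 0.15 × 0.12 × 0.06 = 0.0000972

0.0000972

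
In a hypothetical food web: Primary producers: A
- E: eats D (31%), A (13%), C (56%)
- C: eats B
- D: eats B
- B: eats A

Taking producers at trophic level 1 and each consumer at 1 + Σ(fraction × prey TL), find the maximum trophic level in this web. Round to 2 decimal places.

3.74

B: 1 + 1 = 2
C: 1 + 2 = 3
D: 1 + 2 = 3
E: 1 + (0.31×3 + 0.13×1 + 0.56×3) = 3.74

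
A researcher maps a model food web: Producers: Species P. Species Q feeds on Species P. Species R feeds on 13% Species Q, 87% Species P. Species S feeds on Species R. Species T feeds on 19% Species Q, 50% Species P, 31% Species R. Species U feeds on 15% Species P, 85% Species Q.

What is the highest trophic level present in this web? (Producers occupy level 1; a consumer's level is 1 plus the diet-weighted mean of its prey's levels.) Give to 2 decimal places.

3.13

Species Q: 1 + 1 = 2
Species R: 1 + (0.13×2 + 0.87×1) = 2.13
Species S: 1 + 2.13 = 3.13
Species T: 1 + (0.19×2 + 0.5×1 + 0.31×2.13) = 2.5403
Species U: 1 + (0.15×1 + 0.85×2) = 2.85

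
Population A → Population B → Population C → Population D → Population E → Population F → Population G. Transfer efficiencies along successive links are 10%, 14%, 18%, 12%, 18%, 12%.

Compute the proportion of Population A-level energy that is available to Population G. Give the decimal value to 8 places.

Product of link efficiencies: 0.1 × 0.14 × 0.18 × 0.12 × 0.18 × 0.12 = 0.00000653184

0.00000653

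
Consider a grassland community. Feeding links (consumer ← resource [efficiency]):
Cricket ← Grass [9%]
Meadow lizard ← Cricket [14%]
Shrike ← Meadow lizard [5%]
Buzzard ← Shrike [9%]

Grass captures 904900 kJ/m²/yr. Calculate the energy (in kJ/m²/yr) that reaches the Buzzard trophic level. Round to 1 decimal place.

Cricket: 904900 × 0.09 = 81441 kJ/m²/yr
Meadow lizard: 81441 × 0.14 = 11401.74 kJ/m²/yr
Shrike: 11401.74 × 0.05 = 570.087 kJ/m²/yr
Buzzard: 570.087 × 0.09 = 51.30783 kJ/m²/yr

51.3 kJ/m²/yr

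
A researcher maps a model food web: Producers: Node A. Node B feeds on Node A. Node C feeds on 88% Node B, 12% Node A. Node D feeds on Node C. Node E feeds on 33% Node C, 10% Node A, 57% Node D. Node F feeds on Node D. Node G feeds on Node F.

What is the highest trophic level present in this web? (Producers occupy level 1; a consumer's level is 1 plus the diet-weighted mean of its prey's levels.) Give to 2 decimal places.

5.88

Node B: 1 + 1 = 2
Node C: 1 + (0.88×2 + 0.12×1) = 2.88
Node D: 1 + 2.88 = 3.88
Node E: 1 + (0.33×2.88 + 0.1×1 + 0.57×3.88) = 4.262
Node F: 1 + 3.88 = 4.88
Node G: 1 + 4.88 = 5.88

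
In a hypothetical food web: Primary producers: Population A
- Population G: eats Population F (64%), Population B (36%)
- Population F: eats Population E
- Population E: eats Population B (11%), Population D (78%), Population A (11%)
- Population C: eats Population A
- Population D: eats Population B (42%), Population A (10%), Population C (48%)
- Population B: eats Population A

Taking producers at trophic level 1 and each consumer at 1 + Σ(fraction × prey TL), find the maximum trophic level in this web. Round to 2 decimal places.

Population B: 1 + 1 = 2
Population C: 1 + 1 = 2
Population D: 1 + (0.42×2 + 0.1×1 + 0.48×2) = 2.9
Population E: 1 + (0.11×2 + 0.78×2.9 + 0.11×1) = 3.592
Population F: 1 + 3.592 = 4.592
Population G: 1 + (0.64×4.592 + 0.36×2) = 4.65888

4.66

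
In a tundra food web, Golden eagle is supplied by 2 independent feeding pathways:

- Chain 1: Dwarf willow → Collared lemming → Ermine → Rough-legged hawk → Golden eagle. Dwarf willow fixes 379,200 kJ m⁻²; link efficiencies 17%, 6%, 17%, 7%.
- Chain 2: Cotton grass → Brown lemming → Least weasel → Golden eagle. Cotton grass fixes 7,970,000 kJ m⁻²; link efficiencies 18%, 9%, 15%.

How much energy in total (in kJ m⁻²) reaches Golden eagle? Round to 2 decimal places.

Chain 1: 379200 × 0.17 × 0.06 × 0.17 × 0.07 = 46.027296 kJ m⁻²
Chain 2: 7970000 × 0.18 × 0.09 × 0.15 = 19367.1 kJ m⁻²
Total at Golden eagle: 46.027296 + 19367.1 = 19413.127296 kJ m⁻²

19413.13 kJ m⁻²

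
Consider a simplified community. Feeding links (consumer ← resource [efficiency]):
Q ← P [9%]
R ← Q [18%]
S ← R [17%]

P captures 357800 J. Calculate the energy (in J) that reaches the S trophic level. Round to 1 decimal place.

Q: 357800 × 0.09 = 32202 J
R: 32202 × 0.18 = 5796.36 J
S: 5796.36 × 0.17 = 985.3812 J

985.4 J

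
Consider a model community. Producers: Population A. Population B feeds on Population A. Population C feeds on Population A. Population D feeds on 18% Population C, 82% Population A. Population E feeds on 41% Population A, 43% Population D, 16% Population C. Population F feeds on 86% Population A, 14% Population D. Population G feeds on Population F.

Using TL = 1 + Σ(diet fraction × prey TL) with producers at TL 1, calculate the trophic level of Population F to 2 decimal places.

2.17

Population B: 1 + 1 = 2
Population C: 1 + 1 = 2
Population D: 1 + (0.18×2 + 0.82×1) = 2.18
Population E: 1 + (0.41×1 + 0.43×2.18 + 0.16×2) = 2.6674
Population F: 1 + (0.86×1 + 0.14×2.18) = 2.1652
Population G: 1 + 2.1652 = 3.1652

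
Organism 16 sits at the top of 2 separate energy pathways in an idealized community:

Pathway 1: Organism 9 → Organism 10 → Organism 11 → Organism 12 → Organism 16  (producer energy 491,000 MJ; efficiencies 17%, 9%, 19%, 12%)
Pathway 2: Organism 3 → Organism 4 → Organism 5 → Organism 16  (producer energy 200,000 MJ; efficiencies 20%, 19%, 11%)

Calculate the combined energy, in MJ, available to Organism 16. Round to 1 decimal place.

Pathway 1: 491000 × 0.17 × 0.09 × 0.19 × 0.12 = 171.28044 MJ
Pathway 2: 200000 × 0.2 × 0.19 × 0.11 = 836 MJ
Total at Organism 16: 171.28044 + 836 = 1007.28044 MJ

1007.3 MJ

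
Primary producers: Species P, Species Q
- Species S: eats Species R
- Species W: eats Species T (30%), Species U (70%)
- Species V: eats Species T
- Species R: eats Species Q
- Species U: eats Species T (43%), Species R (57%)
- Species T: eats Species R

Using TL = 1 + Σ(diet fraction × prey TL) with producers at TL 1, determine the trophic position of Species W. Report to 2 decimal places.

Species R: 1 + 1 = 2
Species S: 1 + 2 = 3
Species T: 1 + 2 = 3
Species U: 1 + (0.43×3 + 0.57×2) = 3.43
Species V: 1 + 3 = 4
Species W: 1 + (0.3×3 + 0.7×3.43) = 4.301

4.30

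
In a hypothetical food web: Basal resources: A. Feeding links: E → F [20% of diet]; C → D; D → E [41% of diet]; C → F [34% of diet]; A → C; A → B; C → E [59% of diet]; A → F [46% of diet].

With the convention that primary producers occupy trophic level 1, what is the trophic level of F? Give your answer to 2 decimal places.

2.82

B: 1 + 1 = 2
C: 1 + 1 = 2
D: 1 + 2 = 3
E: 1 + (0.41×3 + 0.59×2) = 3.41
F: 1 + (0.46×1 + 0.34×2 + 0.2×3.41) = 2.822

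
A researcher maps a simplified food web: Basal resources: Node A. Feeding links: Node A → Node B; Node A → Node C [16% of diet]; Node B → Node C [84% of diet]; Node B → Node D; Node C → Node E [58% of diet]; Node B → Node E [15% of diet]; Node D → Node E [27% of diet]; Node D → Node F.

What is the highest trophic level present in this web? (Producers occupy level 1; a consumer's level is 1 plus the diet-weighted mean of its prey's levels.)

Node B: 1 + 1 = 2
Node C: 1 + (0.16×1 + 0.84×2) = 2.84
Node D: 1 + 2 = 3
Node E: 1 + (0.58×2.84 + 0.15×2 + 0.27×3) = 3.7572
Node F: 1 + 3 = 4

4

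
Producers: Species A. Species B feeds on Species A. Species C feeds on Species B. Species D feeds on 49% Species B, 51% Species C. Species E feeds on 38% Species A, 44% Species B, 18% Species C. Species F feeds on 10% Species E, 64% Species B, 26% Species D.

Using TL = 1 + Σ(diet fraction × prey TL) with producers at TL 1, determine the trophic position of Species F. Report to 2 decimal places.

3.47

Species B: 1 + 1 = 2
Species C: 1 + 2 = 3
Species D: 1 + (0.49×2 + 0.51×3) = 3.51
Species E: 1 + (0.38×1 + 0.44×2 + 0.18×3) = 2.8
Species F: 1 + (0.1×2.8 + 0.64×2 + 0.26×3.51) = 3.4726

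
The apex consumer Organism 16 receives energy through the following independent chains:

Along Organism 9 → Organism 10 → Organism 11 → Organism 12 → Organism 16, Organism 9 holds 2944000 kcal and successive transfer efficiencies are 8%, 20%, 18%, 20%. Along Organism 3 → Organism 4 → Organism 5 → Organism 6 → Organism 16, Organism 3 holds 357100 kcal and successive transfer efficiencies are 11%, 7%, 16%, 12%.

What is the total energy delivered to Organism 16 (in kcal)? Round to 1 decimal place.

Via Organism 9: 2944000 × 0.08 × 0.2 × 0.18 × 0.2 = 1695.744 kcal
Via Organism 3: 357100 × 0.11 × 0.07 × 0.16 × 0.12 = 52.793664 kcal
Total at Organism 16: 1695.744 + 52.793664 = 1748.537664 kcal

1748.5 kcal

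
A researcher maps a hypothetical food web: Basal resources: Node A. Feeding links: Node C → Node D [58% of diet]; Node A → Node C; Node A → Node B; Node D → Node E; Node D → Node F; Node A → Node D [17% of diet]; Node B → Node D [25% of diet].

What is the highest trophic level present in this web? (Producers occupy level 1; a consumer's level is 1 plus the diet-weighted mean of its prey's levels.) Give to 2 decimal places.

Node B: 1 + 1 = 2
Node C: 1 + 1 = 2
Node D: 1 + (0.58×2 + 0.17×1 + 0.25×2) = 2.83
Node E: 1 + 2.83 = 3.83
Node F: 1 + 2.83 = 3.83

3.83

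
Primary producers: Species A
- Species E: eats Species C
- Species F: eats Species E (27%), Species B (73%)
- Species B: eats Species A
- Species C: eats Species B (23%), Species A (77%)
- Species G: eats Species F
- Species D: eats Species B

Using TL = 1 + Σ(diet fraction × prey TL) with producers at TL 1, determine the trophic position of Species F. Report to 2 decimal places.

Species B: 1 + 1 = 2
Species C: 1 + (0.23×2 + 0.77×1) = 2.23
Species D: 1 + 2 = 3
Species E: 1 + 2.23 = 3.23
Species F: 1 + (0.27×3.23 + 0.73×2) = 3.3321
Species G: 1 + 3.3321 = 4.3321

3.33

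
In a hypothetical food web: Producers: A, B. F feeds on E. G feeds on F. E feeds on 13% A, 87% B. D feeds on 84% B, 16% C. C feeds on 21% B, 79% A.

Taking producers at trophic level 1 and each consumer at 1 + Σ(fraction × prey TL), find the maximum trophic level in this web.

4

C: 1 + (0.21×1 + 0.79×1) = 2
D: 1 + (0.84×1 + 0.16×2) = 2.16
E: 1 + (0.13×1 + 0.87×1) = 2
F: 1 + 2 = 3
G: 1 + 3 = 4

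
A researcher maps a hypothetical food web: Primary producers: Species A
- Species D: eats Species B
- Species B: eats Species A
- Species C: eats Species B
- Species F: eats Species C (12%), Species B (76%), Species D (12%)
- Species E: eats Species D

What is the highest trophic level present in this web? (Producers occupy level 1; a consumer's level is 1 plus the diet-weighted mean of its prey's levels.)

4

Species B: 1 + 1 = 2
Species C: 1 + 2 = 3
Species D: 1 + 2 = 3
Species E: 1 + 3 = 4
Species F: 1 + (0.12×3 + 0.76×2 + 0.12×3) = 3.24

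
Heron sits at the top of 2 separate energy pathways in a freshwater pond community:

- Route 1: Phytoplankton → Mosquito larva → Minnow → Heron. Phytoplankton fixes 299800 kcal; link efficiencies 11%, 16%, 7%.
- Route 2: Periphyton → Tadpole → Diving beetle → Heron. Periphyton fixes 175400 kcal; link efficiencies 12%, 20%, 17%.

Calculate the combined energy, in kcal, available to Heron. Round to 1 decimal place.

1085.0 kcal

Route 1: 299800 × 0.11 × 0.16 × 0.07 = 369.3536 kcal
Route 2: 175400 × 0.12 × 0.2 × 0.17 = 715.632 kcal
Total at Heron: 369.3536 + 715.632 = 1084.9856 kcal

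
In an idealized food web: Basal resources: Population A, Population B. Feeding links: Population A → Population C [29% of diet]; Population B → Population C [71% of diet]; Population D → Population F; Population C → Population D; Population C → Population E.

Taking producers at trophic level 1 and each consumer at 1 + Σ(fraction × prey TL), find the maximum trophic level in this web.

4

Population C: 1 + (0.71×1 + 0.29×1) = 2
Population D: 1 + 2 = 3
Population E: 1 + 2 = 3
Population F: 1 + 3 = 4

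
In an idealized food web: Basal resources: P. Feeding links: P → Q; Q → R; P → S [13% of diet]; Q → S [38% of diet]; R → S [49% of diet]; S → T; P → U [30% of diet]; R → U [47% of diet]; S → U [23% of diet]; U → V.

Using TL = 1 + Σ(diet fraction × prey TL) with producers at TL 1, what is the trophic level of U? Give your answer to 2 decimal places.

3.48

Q: 1 + 1 = 2
R: 1 + 2 = 3
S: 1 + (0.13×1 + 0.38×2 + 0.49×3) = 3.36
T: 1 + 3.36 = 4.36
U: 1 + (0.3×1 + 0.47×3 + 0.23×3.36) = 3.4828
V: 1 + 3.4828 = 4.4828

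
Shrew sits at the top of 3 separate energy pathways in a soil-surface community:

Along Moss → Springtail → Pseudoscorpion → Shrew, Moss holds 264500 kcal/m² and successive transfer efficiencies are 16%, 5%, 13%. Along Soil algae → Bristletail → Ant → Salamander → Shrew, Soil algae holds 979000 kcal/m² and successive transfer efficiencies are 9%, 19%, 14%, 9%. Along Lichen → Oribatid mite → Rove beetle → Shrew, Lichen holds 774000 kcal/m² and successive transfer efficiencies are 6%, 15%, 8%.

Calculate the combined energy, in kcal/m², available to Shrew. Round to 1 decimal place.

Via Moss: 264500 × 0.16 × 0.05 × 0.13 = 275.08 kcal/m²
Via Soil algae: 979000 × 0.09 × 0.19 × 0.14 × 0.09 = 210.93534 kcal/m²
Via Lichen: 774000 × 0.06 × 0.15 × 0.08 = 557.28 kcal/m²
Total at Shrew: 275.08 + 210.93534 + 557.28 = 1043.29534 kcal/m²

1043.3 kcal/m²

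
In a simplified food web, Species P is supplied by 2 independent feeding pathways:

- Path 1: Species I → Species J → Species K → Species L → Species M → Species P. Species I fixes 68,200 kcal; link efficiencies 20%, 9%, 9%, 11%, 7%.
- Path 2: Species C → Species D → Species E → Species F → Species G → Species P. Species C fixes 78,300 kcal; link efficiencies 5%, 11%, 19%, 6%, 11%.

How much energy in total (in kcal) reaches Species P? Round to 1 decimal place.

Path 1: 68200 × 0.2 × 0.09 × 0.09 × 0.11 × 0.07 = 0.8507268 kcal
Path 2: 78300 × 0.05 × 0.11 × 0.19 × 0.06 × 0.11 = 0.5400351 kcal
Total at Species P: 0.8507268 + 0.5400351 = 1.3907619 kcal

1.4 kcal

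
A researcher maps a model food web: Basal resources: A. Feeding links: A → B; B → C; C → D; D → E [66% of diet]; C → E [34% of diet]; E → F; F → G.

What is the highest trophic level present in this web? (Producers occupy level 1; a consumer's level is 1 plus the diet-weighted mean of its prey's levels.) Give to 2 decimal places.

B: 1 + 1 = 2
C: 1 + 2 = 3
D: 1 + 3 = 4
E: 1 + (0.66×4 + 0.34×3) = 4.66
F: 1 + 4.66 = 5.66
G: 1 + 5.66 = 6.66

6.66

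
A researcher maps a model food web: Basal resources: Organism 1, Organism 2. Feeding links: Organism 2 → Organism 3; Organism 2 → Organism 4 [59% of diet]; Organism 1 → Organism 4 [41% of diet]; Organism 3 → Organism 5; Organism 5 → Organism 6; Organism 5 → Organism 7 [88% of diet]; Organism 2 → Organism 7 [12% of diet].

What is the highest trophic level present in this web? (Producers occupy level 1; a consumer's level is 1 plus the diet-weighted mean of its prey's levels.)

Organism 3: 1 + 1 = 2
Organism 4: 1 + (0.59×1 + 0.41×1) = 2
Organism 5: 1 + 2 = 3
Organism 6: 1 + 3 = 4
Organism 7: 1 + (0.88×3 + 0.12×1) = 3.76

4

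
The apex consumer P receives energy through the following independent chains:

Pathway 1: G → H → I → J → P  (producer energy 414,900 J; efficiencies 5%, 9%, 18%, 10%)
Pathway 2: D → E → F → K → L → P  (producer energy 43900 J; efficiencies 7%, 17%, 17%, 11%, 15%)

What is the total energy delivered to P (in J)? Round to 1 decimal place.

Pathway 1: 414900 × 0.05 × 0.09 × 0.18 × 0.1 = 33.6069 J
Pathway 2: 43900 × 0.07 × 0.17 × 0.17 × 0.11 × 0.15 = 1.46536005 J
Total at P: 33.6069 + 1.46536005 = 35.07226005 J

35.1 J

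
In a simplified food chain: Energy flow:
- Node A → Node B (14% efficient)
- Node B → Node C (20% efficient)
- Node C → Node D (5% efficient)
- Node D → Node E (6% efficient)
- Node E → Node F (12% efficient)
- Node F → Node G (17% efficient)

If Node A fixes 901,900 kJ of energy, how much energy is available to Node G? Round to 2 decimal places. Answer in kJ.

Node B: 901900 × 0.14 = 126266 kJ
Node C: 126266 × 0.2 = 25253.2 kJ
Node D: 25253.2 × 0.05 = 1262.66 kJ
Node E: 1262.66 × 0.06 = 75.7596 kJ
Node F: 75.7596 × 0.12 = 9.091152 kJ
Node G: 9.091152 × 0.17 = 1.54549584 kJ

1.55 kJ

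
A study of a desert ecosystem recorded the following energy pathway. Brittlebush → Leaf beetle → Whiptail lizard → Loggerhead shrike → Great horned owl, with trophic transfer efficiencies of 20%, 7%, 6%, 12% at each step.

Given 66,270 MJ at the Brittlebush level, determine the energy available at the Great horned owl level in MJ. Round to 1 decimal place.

Leaf beetle: 66270 × 0.2 = 13254 MJ
Whiptail lizard: 13254 × 0.07 = 927.78 MJ
Loggerhead shrike: 927.78 × 0.06 = 55.6668 MJ
Great horned owl: 55.6668 × 0.12 = 6.680016 MJ

6.7 MJ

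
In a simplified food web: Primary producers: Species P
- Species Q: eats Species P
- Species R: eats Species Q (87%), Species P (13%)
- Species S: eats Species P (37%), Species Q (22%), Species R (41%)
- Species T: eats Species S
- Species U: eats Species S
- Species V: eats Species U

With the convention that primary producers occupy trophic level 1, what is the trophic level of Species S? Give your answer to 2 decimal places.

2.99

Species Q: 1 + 1 = 2
Species R: 1 + (0.87×2 + 0.13×1) = 2.87
Species S: 1 + (0.37×1 + 0.22×2 + 0.41×2.87) = 2.9867
Species T: 1 + 2.9867 = 3.9867
Species U: 1 + 2.9867 = 3.9867
Species V: 1 + 3.9867 = 4.9867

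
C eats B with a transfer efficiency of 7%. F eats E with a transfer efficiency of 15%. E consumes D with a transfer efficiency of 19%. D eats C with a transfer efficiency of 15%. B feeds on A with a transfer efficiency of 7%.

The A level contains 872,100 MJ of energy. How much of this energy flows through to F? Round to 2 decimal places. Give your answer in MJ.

B: 872100 × 0.07 = 61047 MJ
C: 61047 × 0.07 = 4273.29 MJ
D: 4273.29 × 0.15 = 640.9935 MJ
E: 640.9935 × 0.19 = 121.788765 MJ
F: 121.788765 × 0.15 = 18.26831475 MJ

18.27 MJ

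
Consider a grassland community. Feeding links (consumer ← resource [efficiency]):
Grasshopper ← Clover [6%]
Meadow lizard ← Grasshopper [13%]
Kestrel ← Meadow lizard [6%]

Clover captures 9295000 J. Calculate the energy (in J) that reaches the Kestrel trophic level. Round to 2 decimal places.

Grasshopper: 9295000 × 0.06 = 557700 J
Meadow lizard: 557700 × 0.13 = 72501 J
Kestrel: 72501 × 0.06 = 4350.06 J

4350.06 J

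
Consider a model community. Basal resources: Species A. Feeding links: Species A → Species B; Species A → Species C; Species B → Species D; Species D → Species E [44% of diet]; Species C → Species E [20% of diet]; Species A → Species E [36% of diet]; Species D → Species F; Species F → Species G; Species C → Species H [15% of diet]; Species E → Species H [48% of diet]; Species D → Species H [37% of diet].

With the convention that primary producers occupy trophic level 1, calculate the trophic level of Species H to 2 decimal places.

3.89

Species B: 1 + 1 = 2
Species C: 1 + 1 = 2
Species D: 1 + 2 = 3
Species E: 1 + (0.44×3 + 0.2×2 + 0.36×1) = 3.08
Species F: 1 + 3 = 4
Species G: 1 + 4 = 5
Species H: 1 + (0.15×2 + 0.48×3.08 + 0.37×3) = 3.8884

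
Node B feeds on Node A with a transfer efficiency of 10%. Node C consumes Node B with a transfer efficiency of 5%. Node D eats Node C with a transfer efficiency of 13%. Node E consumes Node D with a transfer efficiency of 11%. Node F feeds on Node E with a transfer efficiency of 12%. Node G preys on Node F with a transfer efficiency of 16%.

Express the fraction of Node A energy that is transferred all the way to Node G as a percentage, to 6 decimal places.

0.000137%

Product of link efficiencies: 0.1 × 0.05 × 0.13 × 0.11 × 0.12 × 0.16 = 0.0000013728
As a percentage: 0.0000013728 × 100 = 0.000137%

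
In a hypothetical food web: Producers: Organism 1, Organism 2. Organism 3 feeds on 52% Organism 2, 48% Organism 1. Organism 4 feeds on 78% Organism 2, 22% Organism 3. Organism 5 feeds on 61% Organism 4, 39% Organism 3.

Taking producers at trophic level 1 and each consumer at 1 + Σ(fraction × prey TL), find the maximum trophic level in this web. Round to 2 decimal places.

3.13

Organism 3: 1 + (0.52×1 + 0.48×1) = 2
Organism 4: 1 + (0.78×1 + 0.22×2) = 2.22
Organism 5: 1 + (0.61×2.22 + 0.39×2) = 3.1342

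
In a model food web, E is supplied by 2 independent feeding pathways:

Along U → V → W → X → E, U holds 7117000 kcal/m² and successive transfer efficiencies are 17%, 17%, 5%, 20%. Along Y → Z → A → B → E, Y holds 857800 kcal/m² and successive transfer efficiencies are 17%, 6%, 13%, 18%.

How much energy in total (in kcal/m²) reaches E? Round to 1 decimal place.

2261.6 kcal/m²

Via U: 7117000 × 0.17 × 0.17 × 0.05 × 0.2 = 2056.813 kcal/m²
Via Y: 857800 × 0.17 × 0.06 × 0.13 × 0.18 = 204.739704 kcal/m²
Total at E: 2056.813 + 204.739704 = 2261.552704 kcal/m²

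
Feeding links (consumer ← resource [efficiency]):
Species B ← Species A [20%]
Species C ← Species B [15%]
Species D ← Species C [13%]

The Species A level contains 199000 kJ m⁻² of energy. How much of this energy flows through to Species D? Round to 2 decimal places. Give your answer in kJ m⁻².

Species B: 199000 × 0.2 = 39800 kJ m⁻²
Species C: 39800 × 0.15 = 5970 kJ m⁻²
Species D: 5970 × 0.13 = 776.1 kJ m⁻²

776.10 kJ m⁻²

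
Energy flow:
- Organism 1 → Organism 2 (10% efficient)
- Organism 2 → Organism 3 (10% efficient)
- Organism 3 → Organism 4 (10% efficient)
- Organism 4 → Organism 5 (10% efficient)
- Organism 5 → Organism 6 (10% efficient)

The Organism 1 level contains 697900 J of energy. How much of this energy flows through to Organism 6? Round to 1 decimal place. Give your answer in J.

7.0 J

Organism 2: 697900 × 0.1 = 69790 J
Organism 3: 69790 × 0.1 = 6979 J
Organism 4: 6979 × 0.1 = 697.9 J
Organism 5: 697.9 × 0.1 = 69.79 J
Organism 6: 69.79 × 0.1 = 6.979 J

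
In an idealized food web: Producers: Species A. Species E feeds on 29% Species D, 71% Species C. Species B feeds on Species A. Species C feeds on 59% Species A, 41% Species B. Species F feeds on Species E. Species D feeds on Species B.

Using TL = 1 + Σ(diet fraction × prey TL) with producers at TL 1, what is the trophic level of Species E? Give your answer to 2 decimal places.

Species B: 1 + 1 = 2
Species C: 1 + (0.59×1 + 0.41×2) = 2.41
Species D: 1 + 2 = 3
Species E: 1 + (0.29×3 + 0.71×2.41) = 3.5811
Species F: 1 + 3.5811 = 4.5811

3.58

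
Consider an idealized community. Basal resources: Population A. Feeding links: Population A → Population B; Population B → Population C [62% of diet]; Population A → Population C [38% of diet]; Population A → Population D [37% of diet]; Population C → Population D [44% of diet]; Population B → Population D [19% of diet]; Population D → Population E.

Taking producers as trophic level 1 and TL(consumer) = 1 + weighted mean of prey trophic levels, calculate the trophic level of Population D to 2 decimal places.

2.90

Population B: 1 + 1 = 2
Population C: 1 + (0.62×2 + 0.38×1) = 2.62
Population D: 1 + (0.37×1 + 0.44×2.62 + 0.19×2) = 2.9028
Population E: 1 + 2.9028 = 3.9028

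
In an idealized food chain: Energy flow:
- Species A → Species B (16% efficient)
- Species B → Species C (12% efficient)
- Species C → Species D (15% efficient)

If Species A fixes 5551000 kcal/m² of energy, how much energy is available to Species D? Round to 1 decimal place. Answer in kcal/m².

15986.9 kcal/m²

Species B: 5551000 × 0.16 = 888160 kcal/m²
Species C: 888160 × 0.12 = 106579.2 kcal/m²
Species D: 106579.2 × 0.15 = 15986.88 kcal/m²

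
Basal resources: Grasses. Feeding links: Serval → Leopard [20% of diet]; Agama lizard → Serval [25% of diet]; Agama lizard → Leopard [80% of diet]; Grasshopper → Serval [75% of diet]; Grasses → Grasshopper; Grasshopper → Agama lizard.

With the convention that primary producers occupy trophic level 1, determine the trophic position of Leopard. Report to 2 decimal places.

Grasshopper: 1 + 1 = 2
Agama lizard: 1 + 2 = 3
Serval: 1 + (0.75×2 + 0.25×3) = 3.25
Leopard: 1 + (0.2×3.25 + 0.8×3) = 4.05

4.05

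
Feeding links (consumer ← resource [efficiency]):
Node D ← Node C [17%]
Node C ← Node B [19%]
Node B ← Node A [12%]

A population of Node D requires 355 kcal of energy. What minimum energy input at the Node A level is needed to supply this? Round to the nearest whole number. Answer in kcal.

Cumulative transfer efficiency: 0.12 × 0.19 × 0.17 = 0.003876
Node A energy = 355 / 0.003876 = 91589 kcal

91589 kcal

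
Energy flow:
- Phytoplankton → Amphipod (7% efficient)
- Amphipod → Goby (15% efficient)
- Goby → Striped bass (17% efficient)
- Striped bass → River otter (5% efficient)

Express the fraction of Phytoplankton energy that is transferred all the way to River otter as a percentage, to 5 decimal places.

Product of link efficiencies: 0.07 × 0.15 × 0.17 × 0.05 = 0.00008925
As a percentage: 0.00008925 × 100 = 0.00893%

0.00893%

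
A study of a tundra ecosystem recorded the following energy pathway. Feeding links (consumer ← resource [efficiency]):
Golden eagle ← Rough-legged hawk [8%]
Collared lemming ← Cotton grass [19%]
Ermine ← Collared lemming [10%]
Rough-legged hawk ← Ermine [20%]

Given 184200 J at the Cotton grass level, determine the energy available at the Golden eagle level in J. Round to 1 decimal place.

56.0 J

Collared lemming: 184200 × 0.19 = 34998 J
Ermine: 34998 × 0.1 = 3499.8 J
Rough-legged hawk: 3499.8 × 0.2 = 699.96 J
Golden eagle: 699.96 × 0.08 = 55.9968 J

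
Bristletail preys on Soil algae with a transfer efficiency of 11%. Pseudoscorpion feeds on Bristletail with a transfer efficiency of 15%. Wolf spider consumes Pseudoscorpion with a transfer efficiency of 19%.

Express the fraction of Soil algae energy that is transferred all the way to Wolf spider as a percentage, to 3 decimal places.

0.314%

Product of link efficiencies: 0.11 × 0.15 × 0.19 = 0.003135
As a percentage: 0.003135 × 100 = 0.314%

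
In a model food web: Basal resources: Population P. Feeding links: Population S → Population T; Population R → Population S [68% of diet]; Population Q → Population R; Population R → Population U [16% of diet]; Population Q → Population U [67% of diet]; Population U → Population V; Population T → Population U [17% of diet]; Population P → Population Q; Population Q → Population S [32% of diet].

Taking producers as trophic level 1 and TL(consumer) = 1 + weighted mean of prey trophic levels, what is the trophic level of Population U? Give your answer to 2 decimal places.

3.62

Population Q: 1 + 1 = 2
Population R: 1 + 2 = 3
Population S: 1 + (0.68×3 + 0.32×2) = 3.68
Population T: 1 + 3.68 = 4.68
Population U: 1 + (0.17×4.68 + 0.67×2 + 0.16×3) = 3.6156
Population V: 1 + 3.6156 = 4.6156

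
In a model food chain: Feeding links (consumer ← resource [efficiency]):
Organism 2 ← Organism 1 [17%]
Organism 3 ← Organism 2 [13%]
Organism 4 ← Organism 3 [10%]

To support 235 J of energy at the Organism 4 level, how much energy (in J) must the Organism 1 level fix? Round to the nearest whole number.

106335 J

Cumulative transfer efficiency: 0.17 × 0.13 × 0.1 = 0.00221
Organism 1 energy = 235 / 0.00221 = 106335 J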